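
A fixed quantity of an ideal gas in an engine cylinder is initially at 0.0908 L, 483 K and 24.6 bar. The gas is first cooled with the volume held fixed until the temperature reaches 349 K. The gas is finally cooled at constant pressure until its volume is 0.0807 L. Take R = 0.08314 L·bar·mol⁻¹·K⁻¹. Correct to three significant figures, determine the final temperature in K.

V constant ⇒ P ∝ T: V₂ = V₁; P₂ = P₁·(T₂/T₁) = 17.78 bar.
P constant ⇒ V ∝ T: P₃ = P₂; T₃ = T₂·(V₃/V₂) = 310.2 K.

T₃ ≈ 310 K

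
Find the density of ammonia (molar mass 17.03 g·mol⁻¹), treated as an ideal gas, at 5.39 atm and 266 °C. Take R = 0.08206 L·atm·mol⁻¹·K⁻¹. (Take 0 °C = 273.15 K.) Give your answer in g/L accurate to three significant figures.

ρ = PM/(RT) = (5.39 × 17.03) / (0.08206 × 539.1)

ρ ≈ 2.07 g/L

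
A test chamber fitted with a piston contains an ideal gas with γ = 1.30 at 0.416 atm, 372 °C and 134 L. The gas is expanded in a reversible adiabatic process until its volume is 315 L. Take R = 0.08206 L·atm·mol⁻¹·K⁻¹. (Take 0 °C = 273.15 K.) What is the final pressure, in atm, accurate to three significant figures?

Convert: T₁ = 645.1 K.
Reversible adiabatic, γ = 1.30: T₂ = T₁·(V₁/V₂)^(γ−1) = 499.2 K; P₂ = P₁·(V₁/V₂)^γ = 0.1369 atm.

P₂ ≈ 0.137 atm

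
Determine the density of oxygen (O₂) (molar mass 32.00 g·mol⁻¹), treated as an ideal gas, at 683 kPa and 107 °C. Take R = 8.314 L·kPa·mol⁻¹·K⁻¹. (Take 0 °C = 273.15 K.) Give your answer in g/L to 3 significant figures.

ρ ≈ 6.92 g/L

ρ = PM/(RT) = (683 × 32.00) / (8.314 × 380.1)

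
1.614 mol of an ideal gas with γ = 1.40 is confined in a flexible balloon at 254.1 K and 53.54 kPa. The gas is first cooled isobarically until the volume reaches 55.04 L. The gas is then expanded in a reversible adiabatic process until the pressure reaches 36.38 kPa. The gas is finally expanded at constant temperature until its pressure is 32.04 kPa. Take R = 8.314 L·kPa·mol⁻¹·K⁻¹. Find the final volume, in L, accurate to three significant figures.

V₄ ≈ 82.4 L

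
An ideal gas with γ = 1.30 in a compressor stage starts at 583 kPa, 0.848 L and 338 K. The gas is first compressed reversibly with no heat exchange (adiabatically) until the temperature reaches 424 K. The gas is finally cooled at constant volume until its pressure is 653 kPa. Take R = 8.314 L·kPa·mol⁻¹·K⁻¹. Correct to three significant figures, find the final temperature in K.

Adiabatic (γ = 1.30), T V^(γ−1) and P V^γ constant: P₂ = P₁·(T₂/T₁)^(γ/(γ−1)) = 1557 kPa; V₂ = V₁·(T₁/T₂)^(1/(γ−1)) = 0.3983 L.
Isochoric, so P/T is constant: V₃ = V₂; T₃ = T₂·(P₃/P₂) = 177.8 K.

T₃ ≈ 178 K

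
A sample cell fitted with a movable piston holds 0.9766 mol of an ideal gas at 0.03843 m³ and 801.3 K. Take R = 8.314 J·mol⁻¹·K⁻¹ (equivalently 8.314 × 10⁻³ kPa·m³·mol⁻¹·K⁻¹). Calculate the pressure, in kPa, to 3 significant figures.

P ≈ 169 kPa

PV = nRT ⇒ P = nRT/V = (0.9766 × 8.314 × 10⁻³ × 801.3) / 0.03843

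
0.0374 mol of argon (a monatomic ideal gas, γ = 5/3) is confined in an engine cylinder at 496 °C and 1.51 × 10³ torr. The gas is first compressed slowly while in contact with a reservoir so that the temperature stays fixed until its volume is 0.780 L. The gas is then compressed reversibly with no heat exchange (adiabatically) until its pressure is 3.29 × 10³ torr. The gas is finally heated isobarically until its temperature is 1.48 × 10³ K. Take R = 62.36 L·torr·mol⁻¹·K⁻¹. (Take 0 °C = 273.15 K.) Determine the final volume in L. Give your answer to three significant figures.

V₄ ≈ 1.05 L

Convert: T₁ = 769.1 K.
From PV = nRT: V₁ = nRT₁/P₁ = 1.188 L.
Isothermal, so P V is constant: T₂ = T₁; P₂ = P₁·(V₁/V₂) = 2300 torr.
Adiabatic (γ = 5/3), T V^(γ−1) and P V^γ constant: T₃ = T₂·(P₃/P₂)^((γ−1)/γ) = 887.6 K; V₃ = V₂·(P₂/P₃)^(1/γ) = 0.6292 L.
P constant ⇒ V ∝ T: P₄ = P₃; V₄ = V₃·(T₄/T₃) = 1.049 L.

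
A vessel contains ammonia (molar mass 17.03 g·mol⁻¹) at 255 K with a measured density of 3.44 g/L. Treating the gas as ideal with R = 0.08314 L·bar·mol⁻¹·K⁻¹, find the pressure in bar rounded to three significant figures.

P ≈ 4.28 bar

ρ = PM/(RT) ⇒ P = ρRT/M = (3.44 × 0.08314 × 255.0) / 17.03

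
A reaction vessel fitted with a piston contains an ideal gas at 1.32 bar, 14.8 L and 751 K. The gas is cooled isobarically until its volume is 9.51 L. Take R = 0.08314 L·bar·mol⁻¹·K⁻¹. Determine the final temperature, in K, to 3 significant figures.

Isobaric, so V/T is constant: P₂ = P₁; T₂ = T₁·(V₂/V₁) = 482.6 K.

T₂ ≈ 483 K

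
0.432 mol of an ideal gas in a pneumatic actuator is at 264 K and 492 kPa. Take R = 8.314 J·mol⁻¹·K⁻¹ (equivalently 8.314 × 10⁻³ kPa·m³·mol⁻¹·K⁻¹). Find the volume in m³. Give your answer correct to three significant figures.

V ≈ 0.00193 m³

PV = nRT ⇒ V = nRT/P = (0.432 × 8.314 × 10⁻³ × 264) / 492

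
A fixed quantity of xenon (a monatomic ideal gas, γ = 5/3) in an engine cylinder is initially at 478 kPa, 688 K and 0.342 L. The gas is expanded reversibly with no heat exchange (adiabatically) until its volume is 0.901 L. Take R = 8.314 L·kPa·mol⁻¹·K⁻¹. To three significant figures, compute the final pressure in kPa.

Adiabatic (γ = 5/3), T V^(γ−1) and P V^γ constant: T₂ = T₁·(V₁/V₂)^(γ−1) = 360.7 K; P₂ = P₁·(V₁/V₂)^γ = 95.12 kPa.

P₂ ≈ 95.1 kPa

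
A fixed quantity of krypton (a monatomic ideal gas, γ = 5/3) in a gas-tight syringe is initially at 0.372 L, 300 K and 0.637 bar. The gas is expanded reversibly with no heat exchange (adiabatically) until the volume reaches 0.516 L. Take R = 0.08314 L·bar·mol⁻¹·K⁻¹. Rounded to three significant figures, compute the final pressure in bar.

Adiabatic (γ = 5/3), T V^(γ−1) and P V^γ constant: T₂ = T₁·(V₁/V₂)^(γ−1) = 241.2 K; P₂ = P₁·(V₁/V₂)^γ = 0.3692 bar.

P₂ ≈ 0.369 bar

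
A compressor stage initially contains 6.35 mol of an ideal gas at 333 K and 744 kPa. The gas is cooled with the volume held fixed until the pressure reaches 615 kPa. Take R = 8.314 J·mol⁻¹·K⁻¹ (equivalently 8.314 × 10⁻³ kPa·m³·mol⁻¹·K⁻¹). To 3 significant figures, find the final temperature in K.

T₂ ≈ 275 K

From PV = nRT: V₁ = nRT₁/P₁ = 0.02363 m³.
Isochoric, so P/T is constant: V₂ = V₁; T₂ = T₁·(P₂/P₁) = 275.3 K.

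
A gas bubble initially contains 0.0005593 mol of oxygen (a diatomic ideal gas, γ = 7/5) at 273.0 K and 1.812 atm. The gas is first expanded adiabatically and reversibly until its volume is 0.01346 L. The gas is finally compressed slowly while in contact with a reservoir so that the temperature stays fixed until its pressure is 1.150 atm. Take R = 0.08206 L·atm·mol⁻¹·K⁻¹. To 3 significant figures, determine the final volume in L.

V₃ ≈ 0.00835 L

From PV = nRT: V₁ = nRT₁/P₁ = 0.006915 L.
Reversible adiabatic, γ = 7/5: T₂ = T₁·(V₁/V₂)^(γ−1) = 209.1 K; P₂ = P₁·(V₁/V₂)^γ = 0.7132 atm.
T constant ⇒ Boyle's law P V = const: T₃ = T₂; V₃ = V₂·(P₂/P₃) = 0.008347 L.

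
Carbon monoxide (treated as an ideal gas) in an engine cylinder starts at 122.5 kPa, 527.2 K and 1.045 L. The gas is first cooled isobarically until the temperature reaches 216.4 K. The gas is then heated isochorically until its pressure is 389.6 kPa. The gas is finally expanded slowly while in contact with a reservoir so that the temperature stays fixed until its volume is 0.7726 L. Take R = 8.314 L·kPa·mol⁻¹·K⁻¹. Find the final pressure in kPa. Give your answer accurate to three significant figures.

P₄ ≈ 216 kPa

Isobaric, so V/T is constant: P₂ = P₁; V₂ = V₁·(T₂/T₁) = 0.4289 L.
Isochoric, so P/T is constant: V₃ = V₂; T₃ = T₂·(P₃/P₂) = 688.2 K.
Isothermal, so P V is constant: T₄ = T₃; P₄ = P₃·(V₃/V₄) = 216.3 kPa.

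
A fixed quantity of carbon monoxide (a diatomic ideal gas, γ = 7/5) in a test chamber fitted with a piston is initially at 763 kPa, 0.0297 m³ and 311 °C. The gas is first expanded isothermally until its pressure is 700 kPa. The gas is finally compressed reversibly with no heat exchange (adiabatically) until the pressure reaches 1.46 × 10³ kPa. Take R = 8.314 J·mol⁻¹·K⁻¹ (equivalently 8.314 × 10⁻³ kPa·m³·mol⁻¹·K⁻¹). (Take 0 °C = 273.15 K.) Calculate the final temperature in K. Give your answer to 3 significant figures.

Convert: T₁ = 584.1 K.
T constant ⇒ Boyle's law P V = const: T₂ = T₁; V₂ = V₁·(P₁/P₂) = 0.03237 m³.
Reversible adiabatic, γ = 7/5: T₃ = T₂·(P₃/P₂)^((γ−1)/γ) = 720.7 K; V₃ = V₂·(P₂/P₃)^(1/γ) = 0.01915 m³.

T₃ ≈ 721 K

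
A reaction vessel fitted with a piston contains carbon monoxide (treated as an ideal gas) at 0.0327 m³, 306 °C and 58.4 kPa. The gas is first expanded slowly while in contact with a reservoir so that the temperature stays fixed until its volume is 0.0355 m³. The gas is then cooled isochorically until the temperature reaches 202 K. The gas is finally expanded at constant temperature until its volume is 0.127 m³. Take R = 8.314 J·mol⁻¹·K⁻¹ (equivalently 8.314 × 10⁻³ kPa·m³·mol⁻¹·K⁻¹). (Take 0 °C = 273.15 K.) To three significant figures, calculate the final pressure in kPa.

Convert: T₁ = 579.1 K.
Isothermal, so P V is constant: T₂ = T₁; P₂ = P₁·(V₁/V₂) = 53.79 kPa.
Isochoric, so P/T is constant: V₃ = V₂; P₃ = P₂·(T₃/T₂) = 18.76 kPa.
T constant ⇒ Boyle's law P V = const: T₄ = T₃; P₄ = P₃·(V₃/V₄) = 5.245 kPa.

P₄ ≈ 5.24 kPa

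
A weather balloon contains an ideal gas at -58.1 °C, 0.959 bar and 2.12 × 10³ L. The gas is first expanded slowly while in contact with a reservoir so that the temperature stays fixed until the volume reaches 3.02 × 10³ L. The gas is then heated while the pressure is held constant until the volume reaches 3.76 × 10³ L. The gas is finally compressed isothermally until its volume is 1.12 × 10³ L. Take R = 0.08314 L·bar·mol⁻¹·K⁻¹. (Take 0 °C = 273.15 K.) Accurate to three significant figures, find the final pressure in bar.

Convert: T₁ = 215.0 K.
T constant ⇒ Boyle's law P V = const: T₂ = T₁; P₂ = P₁·(V₁/V₂) = 0.6732 bar.
P constant ⇒ V ∝ T: P₃ = P₂; T₃ = T₂·(V₃/V₂) = 267.7 K.
T constant ⇒ Boyle's law P V = const: T₄ = T₃; P₄ = P₃·(V₃/V₄) = 2.260 bar.

P₄ ≈ 2.26 bar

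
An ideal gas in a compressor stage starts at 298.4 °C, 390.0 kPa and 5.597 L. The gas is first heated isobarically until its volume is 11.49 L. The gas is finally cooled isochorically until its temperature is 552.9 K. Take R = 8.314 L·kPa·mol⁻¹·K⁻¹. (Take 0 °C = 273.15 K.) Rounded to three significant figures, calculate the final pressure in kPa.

Convert: T₁ = 571.5 K.
Isobaric, so V/T is constant: P₂ = P₁; T₂ = T₁·(V₂/V₁) = 1173 K.
Isochoric, so P/T is constant: V₃ = V₂; P₃ = P₂·(T₃/T₂) = 183.8 kPa.

P₃ ≈ 184 kPa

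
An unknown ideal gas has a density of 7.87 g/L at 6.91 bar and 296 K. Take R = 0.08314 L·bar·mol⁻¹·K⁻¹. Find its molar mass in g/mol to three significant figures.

M ≈ 28.0 g/mol

ρ = PM/(RT) ⇒ M = ρRT/P = (7.87 × 0.08314 × 296.0) / 6.91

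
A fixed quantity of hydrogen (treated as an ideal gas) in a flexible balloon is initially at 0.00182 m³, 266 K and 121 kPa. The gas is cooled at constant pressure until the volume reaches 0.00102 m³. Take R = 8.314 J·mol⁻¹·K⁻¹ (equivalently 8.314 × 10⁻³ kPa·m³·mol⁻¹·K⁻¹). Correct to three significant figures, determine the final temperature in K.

T₂ ≈ 149 K

P constant ⇒ V ∝ T: P₂ = P₁; T₂ = T₁·(V₂/V₁) = 149.1 K.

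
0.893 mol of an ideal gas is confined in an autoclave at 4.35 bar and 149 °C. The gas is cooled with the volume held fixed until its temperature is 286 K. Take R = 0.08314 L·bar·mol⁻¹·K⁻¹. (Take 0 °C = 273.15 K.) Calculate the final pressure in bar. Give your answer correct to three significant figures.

Convert: T₁ = 422.1 K.
From PV = nRT: V₁ = nRT₁/P₁ = 7.205 L.
V constant ⇒ P ∝ T: V₂ = V₁; P₂ = P₁·(T₂/T₁) = 2.947 bar.

P₂ ≈ 2.95 bar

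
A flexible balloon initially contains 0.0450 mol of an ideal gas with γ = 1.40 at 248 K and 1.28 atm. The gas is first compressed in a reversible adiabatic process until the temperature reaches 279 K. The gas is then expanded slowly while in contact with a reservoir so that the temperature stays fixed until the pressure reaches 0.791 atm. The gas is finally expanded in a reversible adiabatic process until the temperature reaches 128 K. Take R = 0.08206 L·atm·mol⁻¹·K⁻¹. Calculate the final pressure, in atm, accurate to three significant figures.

P₄ ≈ 0.0517 atm

From PV = nRT: V₁ = nRT₁/P₁ = 0.7155 L.
Adiabatic (γ = 1.40), T V^(γ−1) and P V^γ constant: P₂ = P₁·(T₂/T₁)^(γ/(γ−1)) = 1.933 atm; V₂ = V₁·(T₁/T₂)^(1/(γ−1)) = 0.5330 L.
T constant ⇒ Boyle's law P V = const: T₃ = T₂; V₃ = V₂·(P₂/P₃) = 1.302 L.
Reversible adiabatic, γ = 1.40: P₄ = P₃·(T₄/T₃)^(γ/(γ−1)) = 0.05174 atm; V₄ = V₃·(T₃/T₄)^(1/(γ−1)) = 9.136 L.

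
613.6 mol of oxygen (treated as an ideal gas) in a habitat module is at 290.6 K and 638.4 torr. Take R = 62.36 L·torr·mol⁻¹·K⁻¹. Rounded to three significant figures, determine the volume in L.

V ≈ 1.74e+04 L

PV = nRT ⇒ V = nRT/P = (613.6 × 62.36 × 290.6) / 638.4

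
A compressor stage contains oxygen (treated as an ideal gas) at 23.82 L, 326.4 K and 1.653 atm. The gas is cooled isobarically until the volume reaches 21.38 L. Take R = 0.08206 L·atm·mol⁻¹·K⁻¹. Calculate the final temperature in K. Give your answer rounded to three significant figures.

Isobaric, so V/T is constant: P₂ = P₁; T₂ = T₁·(V₂/V₁) = 293.0 K.

T₂ ≈ 293 K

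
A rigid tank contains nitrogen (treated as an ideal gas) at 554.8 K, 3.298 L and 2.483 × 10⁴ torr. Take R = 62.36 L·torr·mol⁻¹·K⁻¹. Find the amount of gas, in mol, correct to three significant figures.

n ≈ 2.37 mol

PV = nRT ⇒ n = PV/(RT) = (2.483e+04 × 3.298) / (62.36 × 554.8)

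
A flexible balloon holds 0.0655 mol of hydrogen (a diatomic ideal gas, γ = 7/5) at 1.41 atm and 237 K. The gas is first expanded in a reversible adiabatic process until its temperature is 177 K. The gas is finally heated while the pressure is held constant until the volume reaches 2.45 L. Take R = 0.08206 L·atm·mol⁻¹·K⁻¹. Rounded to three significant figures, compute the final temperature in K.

From PV = nRT: V₁ = nRT₁/P₁ = 0.9034 L.
Reversible adiabatic, γ = 7/5: P₂ = P₁·(T₂/T₁)^(γ/(γ−1)) = 0.5076 atm; V₂ = V₁·(T₁/T₂)^(1/(γ−1)) = 1.874 L.
P constant ⇒ V ∝ T: P₃ = P₂; T₃ = T₂·(V₃/V₂) = 231.4 K.

T₃ ≈ 231 K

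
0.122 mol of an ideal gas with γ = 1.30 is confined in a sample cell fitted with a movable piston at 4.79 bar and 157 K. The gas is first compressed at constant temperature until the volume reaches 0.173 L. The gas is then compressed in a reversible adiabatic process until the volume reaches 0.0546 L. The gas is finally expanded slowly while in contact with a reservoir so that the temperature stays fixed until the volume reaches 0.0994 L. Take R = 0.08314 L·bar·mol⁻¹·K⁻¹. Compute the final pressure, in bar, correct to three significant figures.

From PV = nRT: V₁ = nRT₁/P₁ = 0.3325 L.
Isothermal, so P V is constant: T₂ = T₁; P₂ = P₁·(V₁/V₂) = 9.205 bar.
Reversible adiabatic, γ = 1.30: T₃ = T₂·(V₂/V₃)^(γ−1) = 221.9 K; P₃ = P₂·(V₂/V₃)^γ = 41.22 bar.
T constant ⇒ Boyle's law P V = const: T₄ = T₃; P₄ = P₃·(V₃/V₄) = 22.64 bar.

P₄ ≈ 22.6 bar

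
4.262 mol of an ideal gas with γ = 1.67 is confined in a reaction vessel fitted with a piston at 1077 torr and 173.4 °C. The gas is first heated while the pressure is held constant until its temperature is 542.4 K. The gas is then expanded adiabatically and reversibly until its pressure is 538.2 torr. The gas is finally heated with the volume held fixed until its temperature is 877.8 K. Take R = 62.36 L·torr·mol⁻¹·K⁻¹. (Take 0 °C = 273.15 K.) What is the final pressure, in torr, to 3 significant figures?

Convert: T₁ = 446.5 K.
From PV = nRT: V₁ = nRT₁/P₁ = 110.2 L.
Isobaric, so V/T is constant: P₂ = P₁; V₂ = V₁·(T₂/T₁) = 133.9 L.
Reversible adiabatic, γ = 1.67: T₃ = T₂·(P₃/P₂)^((γ−1)/γ) = 410.6 K; V₃ = V₂·(P₂/P₃)^(1/γ) = 202.8 L.
Isochoric, so P/T is constant: V₄ = V₃; P₄ = P₃·(T₄/T₃) = 1151 torr.

P₄ ≈ 1.15e+03 torr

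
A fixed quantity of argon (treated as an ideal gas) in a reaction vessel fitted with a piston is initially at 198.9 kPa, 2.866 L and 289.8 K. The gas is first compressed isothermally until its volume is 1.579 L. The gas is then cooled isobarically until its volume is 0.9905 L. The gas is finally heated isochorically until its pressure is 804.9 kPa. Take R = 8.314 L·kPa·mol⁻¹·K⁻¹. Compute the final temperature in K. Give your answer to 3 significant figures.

T₄ ≈ 405 K

T constant ⇒ Boyle's law P V = const: T₂ = T₁; P₂ = P₁·(V₁/V₂) = 361.0 kPa.
Isobaric, so V/T is constant: P₃ = P₂; T₃ = T₂·(V₃/V₂) = 181.8 K.
Isochoric, so P/T is constant: V₄ = V₃; T₄ = T₃·(P₄/P₃) = 405.3 K.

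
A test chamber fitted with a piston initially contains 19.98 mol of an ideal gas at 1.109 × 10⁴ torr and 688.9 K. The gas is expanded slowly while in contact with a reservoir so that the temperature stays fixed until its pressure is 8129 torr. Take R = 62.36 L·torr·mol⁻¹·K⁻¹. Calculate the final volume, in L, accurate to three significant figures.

V₂ ≈ 106 L

From PV = nRT: V₁ = nRT₁/P₁ = 77.40 L.
T constant ⇒ Boyle's law P V = const: T₂ = T₁; V₂ = V₁·(P₁/P₂) = 105.6 L.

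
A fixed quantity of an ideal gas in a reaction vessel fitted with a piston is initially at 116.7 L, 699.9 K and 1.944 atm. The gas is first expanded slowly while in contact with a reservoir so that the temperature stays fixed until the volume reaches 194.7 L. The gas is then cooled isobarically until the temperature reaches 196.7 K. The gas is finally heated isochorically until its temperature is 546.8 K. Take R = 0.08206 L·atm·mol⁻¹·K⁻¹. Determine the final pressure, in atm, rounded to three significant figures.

T constant ⇒ Boyle's law P V = const: T₂ = T₁; P₂ = P₁·(V₁/V₂) = 1.165 atm.
P constant ⇒ V ∝ T: P₃ = P₂; V₃ = V₂·(T₃/T₂) = 54.72 L.
Isochoric, so P/T is constant: V₄ = V₃; P₄ = P₃·(T₄/T₃) = 3.239 atm.

P₄ ≈ 3.24 atm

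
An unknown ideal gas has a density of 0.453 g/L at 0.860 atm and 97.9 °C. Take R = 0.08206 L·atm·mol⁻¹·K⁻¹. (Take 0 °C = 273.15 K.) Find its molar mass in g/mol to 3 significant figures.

ρ = PM/(RT) ⇒ M = ρRT/P = (0.453 × 0.08206 × 371.0) / 0.860

M ≈ 16.0 g/mol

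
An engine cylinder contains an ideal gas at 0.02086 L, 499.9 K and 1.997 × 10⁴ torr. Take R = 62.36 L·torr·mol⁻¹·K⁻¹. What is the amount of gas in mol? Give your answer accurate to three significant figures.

n ≈ 0.0134 mol

PV = nRT ⇒ n = PV/(RT) = (1.997e+04 × 0.02086) / (62.36 × 499.9)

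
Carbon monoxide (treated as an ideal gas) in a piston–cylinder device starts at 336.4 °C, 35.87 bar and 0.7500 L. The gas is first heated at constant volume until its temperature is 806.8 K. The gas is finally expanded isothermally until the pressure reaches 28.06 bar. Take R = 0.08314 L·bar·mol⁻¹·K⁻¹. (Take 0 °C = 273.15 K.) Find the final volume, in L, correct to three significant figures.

Convert: T₁ = 609.5 K.
V constant ⇒ P ∝ T: V₂ = V₁; P₂ = P₁·(T₂/T₁) = 47.48 bar.
Isothermal, so P V is constant: T₃ = T₂; V₃ = V₂·(P₂/P₃) = 1.269 L.

V₃ ≈ 1.27 L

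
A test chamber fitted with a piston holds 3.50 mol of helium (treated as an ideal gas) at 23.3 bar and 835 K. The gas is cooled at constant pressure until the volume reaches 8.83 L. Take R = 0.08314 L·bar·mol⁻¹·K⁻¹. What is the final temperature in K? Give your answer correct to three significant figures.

From PV = nRT: V₁ = nRT₁/P₁ = 10.43 L.
Isobaric, so V/T is constant: P₂ = P₁; T₂ = T₁·(V₂/V₁) = 707.0 K.

T₂ ≈ 707 K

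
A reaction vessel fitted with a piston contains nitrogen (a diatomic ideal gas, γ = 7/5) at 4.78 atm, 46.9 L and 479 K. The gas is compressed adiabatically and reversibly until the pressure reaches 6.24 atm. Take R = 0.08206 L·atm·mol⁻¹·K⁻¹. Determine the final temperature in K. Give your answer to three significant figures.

Adiabatic (γ = 7/5), T V^(γ−1) and P V^γ constant: T₂ = T₁·(P₂/P₁)^((γ−1)/γ) = 516.9 K; V₂ = V₁·(P₁/P₂)^(1/γ) = 38.77 L.

T₂ ≈ 517 K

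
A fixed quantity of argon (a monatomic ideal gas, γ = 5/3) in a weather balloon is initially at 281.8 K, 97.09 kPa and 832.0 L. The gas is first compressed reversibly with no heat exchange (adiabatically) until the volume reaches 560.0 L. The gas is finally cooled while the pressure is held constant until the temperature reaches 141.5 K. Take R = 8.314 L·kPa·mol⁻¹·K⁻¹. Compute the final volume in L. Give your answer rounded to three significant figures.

Reversible adiabatic, γ = 5/3: T₂ = T₁·(V₁/V₂)^(γ−1) = 366.9 K; P₂ = P₁·(V₁/V₂)^γ = 187.8 kPa.
Isobaric, so V/T is constant: P₃ = P₂; V₃ = V₂·(T₃/T₂) = 216.0 L.

V₃ ≈ 216 L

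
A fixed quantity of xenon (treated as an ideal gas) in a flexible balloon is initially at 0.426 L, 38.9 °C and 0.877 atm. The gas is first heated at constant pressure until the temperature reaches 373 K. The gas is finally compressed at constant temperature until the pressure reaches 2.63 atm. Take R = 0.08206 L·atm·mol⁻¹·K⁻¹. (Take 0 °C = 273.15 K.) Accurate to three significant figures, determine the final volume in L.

Convert: T₁ = 312.0 K.
P constant ⇒ V ∝ T: P₂ = P₁; V₂ = V₁·(T₂/T₁) = 0.5092 L.
T constant ⇒ Boyle's law P V = const: T₃ = T₂; V₃ = V₂·(P₂/P₃) = 0.1698 L.

V₃ ≈ 0.170 L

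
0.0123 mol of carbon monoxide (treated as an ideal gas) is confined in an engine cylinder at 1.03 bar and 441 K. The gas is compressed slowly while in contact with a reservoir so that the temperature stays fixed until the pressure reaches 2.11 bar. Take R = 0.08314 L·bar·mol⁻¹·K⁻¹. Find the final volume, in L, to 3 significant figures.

V₂ ≈ 0.214 L

From PV = nRT: V₁ = nRT₁/P₁ = 0.4378 L.
T constant ⇒ Boyle's law P V = const: T₂ = T₁; V₂ = V₁·(P₁/P₂) = 0.2137 L.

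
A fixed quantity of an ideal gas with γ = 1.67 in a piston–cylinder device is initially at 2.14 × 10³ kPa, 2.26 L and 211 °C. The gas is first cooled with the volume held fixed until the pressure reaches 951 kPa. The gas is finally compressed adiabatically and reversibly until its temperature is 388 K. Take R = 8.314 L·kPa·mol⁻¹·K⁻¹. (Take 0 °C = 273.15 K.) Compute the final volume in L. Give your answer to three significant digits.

Convert: T₁ = 484.1 K.
Isochoric, so P/T is constant: V₂ = V₁; T₂ = T₁·(P₂/P₁) = 215.2 K.
Adiabatic (γ = 1.67), T V^(γ−1) and P V^γ constant: P₃ = P₂·(T₃/T₂)^(γ/(γ−1)) = 4135 kPa; V₃ = V₂·(T₂/T₃)^(1/(γ−1)) = 0.9373 L.

V₃ ≈ 0.937 L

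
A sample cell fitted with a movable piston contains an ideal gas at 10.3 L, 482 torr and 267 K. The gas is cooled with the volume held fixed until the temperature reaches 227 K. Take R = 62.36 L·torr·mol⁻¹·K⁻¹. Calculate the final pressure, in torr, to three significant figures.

Isochoric, so P/T is constant: V₂ = V₁; P₂ = P₁·(T₂/T₁) = 409.8 torr.

P₂ ≈ 410 torr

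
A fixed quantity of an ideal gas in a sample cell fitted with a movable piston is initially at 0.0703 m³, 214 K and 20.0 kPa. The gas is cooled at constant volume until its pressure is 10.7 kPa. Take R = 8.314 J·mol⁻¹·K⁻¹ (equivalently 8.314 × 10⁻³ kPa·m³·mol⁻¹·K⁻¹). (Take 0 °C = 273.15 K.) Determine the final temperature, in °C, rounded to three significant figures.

T₂ ≈ -159 °C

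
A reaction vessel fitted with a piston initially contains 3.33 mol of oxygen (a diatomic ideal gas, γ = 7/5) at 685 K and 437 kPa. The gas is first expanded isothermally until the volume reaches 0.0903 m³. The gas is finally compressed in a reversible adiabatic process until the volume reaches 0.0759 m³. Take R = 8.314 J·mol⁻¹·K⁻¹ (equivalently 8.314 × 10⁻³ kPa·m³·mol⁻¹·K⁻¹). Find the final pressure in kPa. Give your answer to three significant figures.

P₃ ≈ 268 kPa

From PV = nRT: V₁ = nRT₁/P₁ = 0.04340 m³.
Isothermal, so P V is constant: T₂ = T₁; P₂ = P₁·(V₁/V₂) = 210.0 kPa.
Reversible adiabatic, γ = 7/5: T₃ = T₂·(V₂/V₃)^(γ−1) = 734.3 K; P₃ = P₂·(V₂/V₃)^γ = 267.8 kPa.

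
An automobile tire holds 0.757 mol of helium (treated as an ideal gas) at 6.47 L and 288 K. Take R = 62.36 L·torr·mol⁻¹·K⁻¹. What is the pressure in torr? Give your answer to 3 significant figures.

PV = nRT ⇒ P = nRT/V = (0.757 × 62.36 × 288) / 6.47

P ≈ 2.10e+03 torr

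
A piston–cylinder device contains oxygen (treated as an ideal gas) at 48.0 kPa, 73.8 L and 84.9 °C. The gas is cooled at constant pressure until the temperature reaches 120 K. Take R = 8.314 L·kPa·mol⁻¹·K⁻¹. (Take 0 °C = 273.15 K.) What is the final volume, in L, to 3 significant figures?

Convert: T₁ = 358.0 K.
P constant ⇒ V ∝ T: P₂ = P₁; V₂ = V₁·(T₂/T₁) = 24.73 L.

V₂ ≈ 24.7 L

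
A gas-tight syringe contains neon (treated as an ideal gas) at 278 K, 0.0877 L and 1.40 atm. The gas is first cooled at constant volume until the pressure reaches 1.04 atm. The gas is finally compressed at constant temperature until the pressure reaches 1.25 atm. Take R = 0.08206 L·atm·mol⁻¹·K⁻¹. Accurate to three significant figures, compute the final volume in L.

V constant ⇒ P ∝ T: V₂ = V₁; T₂ = T₁·(P₂/P₁) = 206.5 K.
T constant ⇒ Boyle's law P V = const: T₃ = T₂; V₃ = V₂·(P₂/P₃) = 0.07297 L.

V₃ ≈ 0.0730 L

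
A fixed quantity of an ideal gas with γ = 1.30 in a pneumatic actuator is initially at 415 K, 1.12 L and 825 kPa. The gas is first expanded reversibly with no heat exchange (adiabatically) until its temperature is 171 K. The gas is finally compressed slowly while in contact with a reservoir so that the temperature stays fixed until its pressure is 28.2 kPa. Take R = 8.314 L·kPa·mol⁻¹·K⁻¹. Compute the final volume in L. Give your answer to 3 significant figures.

V₃ ≈ 13.5 L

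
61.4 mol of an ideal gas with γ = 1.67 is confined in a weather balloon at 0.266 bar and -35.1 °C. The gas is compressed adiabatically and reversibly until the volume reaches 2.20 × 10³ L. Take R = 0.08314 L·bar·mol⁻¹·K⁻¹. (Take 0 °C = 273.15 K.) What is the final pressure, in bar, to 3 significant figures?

P₂ ≈ 0.901 bar

Convert: T₁ = 238.0 K.
From PV = nRT: V₁ = nRT₁/P₁ = 4568 L.
Reversible adiabatic, γ = 1.67: T₂ = T₁·(V₁/V₂)^(γ−1) = 388.4 K; P₂ = P₁·(V₁/V₂)^γ = 0.9012 bar.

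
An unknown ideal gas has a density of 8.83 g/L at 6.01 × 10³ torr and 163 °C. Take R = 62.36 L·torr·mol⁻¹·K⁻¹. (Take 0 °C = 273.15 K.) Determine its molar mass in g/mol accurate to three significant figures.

M ≈ 40.0 g/mol

ρ = PM/(RT) ⇒ M = ρRT/P = (8.83 × 62.36 × 436.1) / 6.01e+03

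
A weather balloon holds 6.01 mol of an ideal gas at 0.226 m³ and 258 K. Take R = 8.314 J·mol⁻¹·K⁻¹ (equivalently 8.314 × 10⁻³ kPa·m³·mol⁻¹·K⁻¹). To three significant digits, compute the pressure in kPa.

PV = nRT ⇒ P = nRT/V = (6.01 × 8.314 × 10⁻³ × 258) / 0.226

P ≈ 57.0 kPa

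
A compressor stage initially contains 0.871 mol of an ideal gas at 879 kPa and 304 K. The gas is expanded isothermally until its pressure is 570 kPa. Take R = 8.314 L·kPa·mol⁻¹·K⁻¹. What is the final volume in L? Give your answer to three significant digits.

V₂ ≈ 3.86 L

From PV = nRT: V₁ = nRT₁/P₁ = 2.504 L.
Isothermal, so P V is constant: T₂ = T₁; V₂ = V₁·(P₁/P₂) = 3.862 L.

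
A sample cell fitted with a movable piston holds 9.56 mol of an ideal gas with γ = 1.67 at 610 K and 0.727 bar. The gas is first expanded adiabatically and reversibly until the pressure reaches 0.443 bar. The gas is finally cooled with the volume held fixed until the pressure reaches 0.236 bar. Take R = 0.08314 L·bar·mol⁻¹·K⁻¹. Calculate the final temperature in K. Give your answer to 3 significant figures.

From PV = nRT: V₁ = nRT₁/P₁ = 666.9 L.
Reversible adiabatic, γ = 1.67: T₂ = T₁·(P₂/P₁)^((γ−1)/γ) = 500.1 K; V₂ = V₁·(P₁/P₂)^(1/γ) = 897.2 L.
V constant ⇒ P ∝ T: V₃ = V₂; T₃ = T₂·(P₃/P₂) = 266.4 K.

T₃ ≈ 266 K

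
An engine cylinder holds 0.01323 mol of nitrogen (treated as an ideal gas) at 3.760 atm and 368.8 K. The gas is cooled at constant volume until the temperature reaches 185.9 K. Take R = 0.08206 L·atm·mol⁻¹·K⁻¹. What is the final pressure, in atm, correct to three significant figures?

From PV = nRT: V₁ = nRT₁/P₁ = 0.1065 L.
Isochoric, so P/T is constant: V₂ = V₁; P₂ = P₁·(T₂/T₁) = 1.895 atm.

P₂ ≈ 1.90 atm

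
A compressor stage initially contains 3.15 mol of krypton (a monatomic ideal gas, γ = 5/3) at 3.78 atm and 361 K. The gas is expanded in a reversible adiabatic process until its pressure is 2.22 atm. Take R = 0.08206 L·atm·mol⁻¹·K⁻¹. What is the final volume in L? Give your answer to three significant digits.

V₂ ≈ 34.0 L

From PV = nRT: V₁ = nRT₁/P₁ = 24.69 L.
Reversible adiabatic, γ = 5/3: T₂ = T₁·(P₂/P₁)^((γ−1)/γ) = 291.8 K; V₂ = V₁·(P₁/P₂)^(1/γ) = 33.97 L.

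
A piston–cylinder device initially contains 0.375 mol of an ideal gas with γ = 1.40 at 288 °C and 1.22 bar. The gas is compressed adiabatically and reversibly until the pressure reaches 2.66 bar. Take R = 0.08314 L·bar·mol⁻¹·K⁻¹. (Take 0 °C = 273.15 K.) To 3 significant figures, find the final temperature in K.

T₂ ≈ 701 K

Convert: T₁ = 561.1 K.
From PV = nRT: V₁ = nRT₁/P₁ = 14.34 L.
Adiabatic (γ = 1.40), T V^(γ−1) and P V^γ constant: T₂ = T₁·(P₂/P₁)^((γ−1)/γ) = 701.1 K; V₂ = V₁·(P₁/P₂)^(1/γ) = 8.218 L.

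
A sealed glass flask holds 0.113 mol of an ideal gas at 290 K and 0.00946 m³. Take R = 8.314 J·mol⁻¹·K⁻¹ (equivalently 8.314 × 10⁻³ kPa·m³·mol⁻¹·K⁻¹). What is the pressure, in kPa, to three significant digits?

P ≈ 28.8 kPa

PV = nRT ⇒ P = nRT/V = (0.113 × 8.314 × 10⁻³ × 290) / 0.00946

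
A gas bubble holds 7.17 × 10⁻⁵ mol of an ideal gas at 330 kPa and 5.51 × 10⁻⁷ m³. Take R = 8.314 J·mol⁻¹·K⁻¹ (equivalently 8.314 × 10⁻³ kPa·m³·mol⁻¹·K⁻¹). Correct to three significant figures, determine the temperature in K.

T ≈ 305 K

PV = nRT ⇒ T = PV/(nR) = (330 × 5.51e-07) / (7.17e-05 × 8.314 × 10⁻³)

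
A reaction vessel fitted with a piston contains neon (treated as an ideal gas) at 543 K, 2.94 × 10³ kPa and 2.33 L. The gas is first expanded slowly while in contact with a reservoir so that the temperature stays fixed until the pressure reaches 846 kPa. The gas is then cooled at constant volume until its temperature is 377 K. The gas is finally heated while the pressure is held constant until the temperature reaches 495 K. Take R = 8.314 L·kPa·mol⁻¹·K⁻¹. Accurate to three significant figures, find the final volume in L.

V₄ ≈ 10.6 L

Isothermal, so P V is constant: T₂ = T₁; V₂ = V₁·(P₁/P₂) = 8.097 L.
V constant ⇒ P ∝ T: V₃ = V₂; P₃ = P₂·(T₃/T₂) = 587.4 kPa.
P constant ⇒ V ∝ T: P₄ = P₃; V₄ = V₃·(T₄/T₃) = 10.63 L.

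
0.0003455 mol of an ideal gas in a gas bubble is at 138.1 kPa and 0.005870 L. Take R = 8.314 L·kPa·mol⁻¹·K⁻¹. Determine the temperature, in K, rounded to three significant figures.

T ≈ 282 K

PV = nRT ⇒ T = PV/(nR) = (138.1 × 0.005870) / (0.0003455 × 8.314)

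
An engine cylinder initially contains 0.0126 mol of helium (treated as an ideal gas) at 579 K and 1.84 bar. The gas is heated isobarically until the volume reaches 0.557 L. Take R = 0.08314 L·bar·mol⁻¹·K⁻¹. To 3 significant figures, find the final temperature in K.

From PV = nRT: V₁ = nRT₁/P₁ = 0.3296 L.
P constant ⇒ V ∝ T: P₂ = P₁; T₂ = T₁·(V₂/V₁) = 978.3 K.

T₂ ≈ 978 K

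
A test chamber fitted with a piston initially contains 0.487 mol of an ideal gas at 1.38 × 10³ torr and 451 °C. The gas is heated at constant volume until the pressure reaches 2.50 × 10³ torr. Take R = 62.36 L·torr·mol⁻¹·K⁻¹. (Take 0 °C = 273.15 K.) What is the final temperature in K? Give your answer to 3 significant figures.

T₂ ≈ 1.31e+03 K

Convert: T₁ = 724.1 K.
From PV = nRT: V₁ = nRT₁/P₁ = 15.94 L.
Isochoric, so P/T is constant: V₂ = V₁; T₂ = T₁·(P₂/P₁) = 1312 K.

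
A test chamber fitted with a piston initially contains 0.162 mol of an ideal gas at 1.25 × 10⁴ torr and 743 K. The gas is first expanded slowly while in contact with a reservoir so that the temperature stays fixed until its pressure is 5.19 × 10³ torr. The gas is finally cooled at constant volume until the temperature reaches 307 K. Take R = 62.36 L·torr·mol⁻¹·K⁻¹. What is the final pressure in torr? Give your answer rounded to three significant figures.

P₃ ≈ 2.14e+03 torr

From PV = nRT: V₁ = nRT₁/P₁ = 0.6005 L.
T constant ⇒ Boyle's law P V = const: T₂ = T₁; V₂ = V₁·(P₁/P₂) = 1.446 L.
Isochoric, so P/T is constant: V₃ = V₂; P₃ = P₂·(T₃/T₂) = 2144 torr.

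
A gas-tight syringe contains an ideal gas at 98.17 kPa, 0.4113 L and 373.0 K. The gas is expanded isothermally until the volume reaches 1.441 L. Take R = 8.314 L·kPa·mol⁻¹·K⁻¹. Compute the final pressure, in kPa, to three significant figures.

P₂ ≈ 28.0 kPa

Isothermal, so P V is constant: T₂ = T₁; P₂ = P₁·(V₁/V₂) = 28.02 kPa.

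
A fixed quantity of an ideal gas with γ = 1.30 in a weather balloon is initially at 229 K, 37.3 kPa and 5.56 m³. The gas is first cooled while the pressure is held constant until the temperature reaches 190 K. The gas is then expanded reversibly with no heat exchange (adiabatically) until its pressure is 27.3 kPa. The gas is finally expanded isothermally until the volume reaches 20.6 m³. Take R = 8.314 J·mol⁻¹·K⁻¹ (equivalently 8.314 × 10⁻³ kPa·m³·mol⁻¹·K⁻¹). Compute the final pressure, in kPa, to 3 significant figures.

P constant ⇒ V ∝ T: P₂ = P₁; V₂ = V₁·(T₂/T₁) = 4.613 m³.
Adiabatic (γ = 1.30), T V^(γ−1) and P V^γ constant: T₃ = T₂·(P₃/P₂)^((γ−1)/γ) = 176.8 K; V₃ = V₂·(P₂/P₃)^(1/γ) = 5.865 m³.
Isothermal, so P V is constant: T₄ = T₃; P₄ = P₃·(V₃/V₄) = 7.772 kPa.

P₄ ≈ 7.77 kPa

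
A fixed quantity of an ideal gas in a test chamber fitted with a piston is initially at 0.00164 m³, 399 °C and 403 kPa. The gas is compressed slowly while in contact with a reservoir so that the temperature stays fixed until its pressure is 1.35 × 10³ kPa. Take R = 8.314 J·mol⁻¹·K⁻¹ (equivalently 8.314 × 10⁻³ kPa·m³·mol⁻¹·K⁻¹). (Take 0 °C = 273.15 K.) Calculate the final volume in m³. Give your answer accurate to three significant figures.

V₂ ≈ 0.000490 m³

Convert: T₁ = 672.1 K.
Isothermal, so P V is constant: T₂ = T₁; V₂ = V₁·(P₁/P₂) = 0.0004896 m³.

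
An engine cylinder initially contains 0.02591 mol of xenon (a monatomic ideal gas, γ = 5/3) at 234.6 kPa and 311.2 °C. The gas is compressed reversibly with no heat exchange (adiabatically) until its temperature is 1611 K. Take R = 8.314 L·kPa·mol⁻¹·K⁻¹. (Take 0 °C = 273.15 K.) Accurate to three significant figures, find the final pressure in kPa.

P₂ ≈ 2.96e+03 kPa

Convert: T₁ = 584.3 K.
From PV = nRT: V₁ = nRT₁/P₁ = 0.5366 L.
Adiabatic (γ = 5/3), T V^(γ−1) and P V^γ constant: P₂ = P₁·(T₂/T₁)^(γ/(γ−1)) = 2961 kPa; V₂ = V₁·(T₁/T₂)^(1/(γ−1)) = 0.1172 L.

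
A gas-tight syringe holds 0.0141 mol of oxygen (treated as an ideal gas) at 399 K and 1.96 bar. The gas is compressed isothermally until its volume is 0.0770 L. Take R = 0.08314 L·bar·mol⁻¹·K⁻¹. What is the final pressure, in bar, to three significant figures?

From PV = nRT: V₁ = nRT₁/P₁ = 0.2386 L.
Isothermal, so P V is constant: T₂ = T₁; P₂ = P₁·(V₁/V₂) = 6.075 bar.

P₂ ≈ 6.07 bar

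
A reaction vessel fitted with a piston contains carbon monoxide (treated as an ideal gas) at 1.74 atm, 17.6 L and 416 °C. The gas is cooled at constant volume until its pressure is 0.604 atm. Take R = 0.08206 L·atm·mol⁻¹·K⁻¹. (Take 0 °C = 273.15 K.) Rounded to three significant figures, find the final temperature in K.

T₂ ≈ 239 K

Convert: T₁ = 689.1 K.
V constant ⇒ P ∝ T: V₂ = V₁; T₂ = T₁·(P₂/P₁) = 239.2 K.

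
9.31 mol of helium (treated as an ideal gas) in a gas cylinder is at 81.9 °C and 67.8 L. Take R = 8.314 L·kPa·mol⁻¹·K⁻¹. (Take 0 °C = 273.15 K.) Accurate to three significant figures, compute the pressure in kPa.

Convert: T = 355.05 K.
PV = nRT ⇒ P = nRT/V = (9.31 × 8.314 × 355.05) / 67.8

P ≈ 405 kPa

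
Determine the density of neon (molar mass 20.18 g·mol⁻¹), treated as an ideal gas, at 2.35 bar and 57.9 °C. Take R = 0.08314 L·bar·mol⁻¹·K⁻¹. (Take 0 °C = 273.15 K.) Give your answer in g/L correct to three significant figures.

ρ = PM/(RT) = (2.35 × 20.18) / (0.08314 × 331.0)

ρ ≈ 1.72 g/L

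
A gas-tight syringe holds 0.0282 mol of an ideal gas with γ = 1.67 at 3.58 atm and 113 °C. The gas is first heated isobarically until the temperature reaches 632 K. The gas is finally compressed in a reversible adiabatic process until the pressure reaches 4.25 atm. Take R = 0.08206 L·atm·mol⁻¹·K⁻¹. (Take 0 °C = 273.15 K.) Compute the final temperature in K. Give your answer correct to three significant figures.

T₃ ≈ 677 K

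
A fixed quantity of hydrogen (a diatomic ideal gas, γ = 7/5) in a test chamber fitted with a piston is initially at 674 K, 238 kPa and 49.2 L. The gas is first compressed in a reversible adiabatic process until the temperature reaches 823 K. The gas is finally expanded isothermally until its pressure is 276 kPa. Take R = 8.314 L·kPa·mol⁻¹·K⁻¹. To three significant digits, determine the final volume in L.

Adiabatic (γ = 7/5), T V^(γ−1) and P V^γ constant: P₂ = P₁·(T₂/T₁)^(γ/(γ−1)) = 478.8 kPa; V₂ = V₁·(T₁/T₂)^(1/(γ−1)) = 29.86 L.
T constant ⇒ Boyle's law P V = const: T₃ = T₂; V₃ = V₂·(P₂/P₃) = 51.81 L.

V₃ ≈ 51.8 L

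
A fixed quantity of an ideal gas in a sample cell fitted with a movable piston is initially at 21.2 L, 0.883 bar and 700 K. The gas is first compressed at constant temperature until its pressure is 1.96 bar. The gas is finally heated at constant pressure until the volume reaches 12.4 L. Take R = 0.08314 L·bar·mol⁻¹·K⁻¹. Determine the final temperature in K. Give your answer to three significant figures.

T₃ ≈ 909 K

Isothermal, so P V is constant: T₂ = T₁; V₂ = V₁·(P₁/P₂) = 9.551 L.
Isobaric, so V/T is constant: P₃ = P₂; T₃ = T₂·(V₃/V₂) = 908.8 K.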